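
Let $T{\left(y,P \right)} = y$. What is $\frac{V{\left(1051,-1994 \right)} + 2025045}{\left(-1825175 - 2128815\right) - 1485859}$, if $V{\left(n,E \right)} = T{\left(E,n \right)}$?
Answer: $- \frac{1003}{2697} \approx -0.37189$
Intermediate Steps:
$V{\left(n,E \right)} = E$
$\frac{V{\left(1051,-1994 \right)} + 2025045}{\left(-1825175 - 2128815\right) - 1485859} = \frac{-1994 + 2025045}{\left(-1825175 - 2128815\right) - 1485859} = \frac{2023051}{\left(-1825175 - 2128815\right) - 1485859} = \frac{2023051}{-3953990 - 1485859} = \frac{2023051}{-5439849} = 2023051 \left(- \frac{1}{5439849}\right) = - \frac{1003}{2697}$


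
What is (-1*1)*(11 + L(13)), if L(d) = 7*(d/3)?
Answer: -124/3 ≈ -41.333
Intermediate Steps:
L(d) = 7*d/3 (L(d) = 7*(d*(⅓)) = 7*(d/3) = 7*d/3)
(-1*1)*(11 + L(13)) = (-1*1)*(11 + (7/3)*13) = -(11 + 91/3) = -1*124/3 = -124/3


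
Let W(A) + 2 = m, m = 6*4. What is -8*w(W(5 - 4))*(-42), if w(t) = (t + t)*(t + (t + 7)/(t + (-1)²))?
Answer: 7909440/23 ≈ 3.4389e+5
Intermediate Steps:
m = 24
W(A) = 22 (W(A) = -2 + 24 = 22)
w(t) = 2*t*(t + (7 + t)/(1 + t)) (w(t) = (2*t)*(t + (7 + t)/(t + 1)) = (2*t)*(t + (7 + t)/(1 + t)) = 2*t*(t + (7 + t)/(1 + t)))
-8*w(W(5 - 4))*(-42) = -16*22*(7 + 22² + 2*22)/(1 + 22)*(-42) = -16*22*(7 + 484 + 44)/23*(-42) = -16*22*535/23*(-42) = -8*23540/23*(-42) = -188320/23*(-42) = 7909440/23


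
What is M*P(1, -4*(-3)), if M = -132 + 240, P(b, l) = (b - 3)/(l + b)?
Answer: -216/13 ≈ -16.615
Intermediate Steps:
P(b, l) = (-3 + b)/(b + l)
M = 108
M*P(1, -4*(-3)) = 108*((-3 + 1)/(1 - 4*(-3))) = 108*(-2/(1 + 12)) = 108*(-2/13) = -216/13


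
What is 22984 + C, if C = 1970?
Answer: 24954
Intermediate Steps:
22984 + C = 22984 + 1970 = 24954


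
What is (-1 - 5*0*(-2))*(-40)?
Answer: 40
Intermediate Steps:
(-1 - 5*0*(-2))*(-40) = (-1 + 0*(-2))*(-40) = (-1 + 0)*(-40) = -1*(-40) = 40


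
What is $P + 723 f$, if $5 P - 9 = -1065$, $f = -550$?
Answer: $- \frac{1989306}{5} \approx -3.9786 \cdot 10^{5}$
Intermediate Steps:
$P = - \frac{1056}{5}$ ($P = \frac{9}{5} + \frac{1}{5} \left(-1065\right) = \frac{9}{5} - 213 = - \frac{1056}{5} \approx -211.2$)
$P + 723 f = - \frac{1056}{5} + 723 \left(-550\right) = - \frac{1056}{5} - 397650 = - \frac{1989306}{5}$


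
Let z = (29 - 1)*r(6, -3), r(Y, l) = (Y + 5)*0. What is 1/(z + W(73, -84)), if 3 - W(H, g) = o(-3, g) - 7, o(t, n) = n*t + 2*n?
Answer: -1/74 ≈ -0.013514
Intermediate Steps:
o(t, n) = 2*n + n*t
r(Y, l) = 0 (r(Y, l) = (5 + Y)*0 = 0)
W(H, g) = 10 + g (W(H, g) = 3 - (g*(2 - 3) - 7) = 3 - (g*(-1) - 7) = 3 - (-g - 7) = 3 - (-7 - g) = 3 + (7 + g) = 10 + g)
z = 0 (z = (29 - 1)*0 = 28*0 = 0)
1/(z + W(73, -84)) = 1/(0 + (10 - 84)) = 1/(0 - 74) = 1/(-74) = -1/74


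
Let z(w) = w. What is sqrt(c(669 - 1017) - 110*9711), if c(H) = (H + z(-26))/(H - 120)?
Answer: 11*I*sqrt(53710618)/78 ≈ 1033.5*I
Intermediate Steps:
c(H) = (-26 + H)/(-120 + H) (c(H) = (H - 26)/(H - 120) = (-26 + H)/(-120 + H))
sqrt(c(669 - 1017) - 110*9711) = sqrt((-26 + (669 - 1017))/(-120 + (669 - 1017)) - 110*9711) = sqrt((-26 - 348)/(-120 - 348) - 1068210) = sqrt(-374/(-468) - 1068210) = sqrt(-1/468*(-374) - 1068210) = sqrt(187/234 - 1068210) = sqrt(-249960953/234) = 11*I*sqrt(53710618)/78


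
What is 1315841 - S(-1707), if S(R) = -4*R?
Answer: 1309013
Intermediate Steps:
1315841 - S(-1707) = 1315841 - (-4)*(-1707) = 1315841 - 1*6828 = 1315841 - 6828 = 1309013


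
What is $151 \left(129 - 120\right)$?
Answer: $1359$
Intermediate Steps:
$151 \left(129 - 120\right) = 151 \cdot 9 = 1359$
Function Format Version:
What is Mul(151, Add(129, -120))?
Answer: 1359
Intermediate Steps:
Mul(151, Add(129, -120)) = Mul(151, 9) = 1359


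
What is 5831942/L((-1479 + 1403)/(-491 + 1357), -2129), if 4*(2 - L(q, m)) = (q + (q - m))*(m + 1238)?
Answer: 10100923544/821310335 ≈ 12.299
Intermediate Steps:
L(q, m) = 2 - (1238 + m)*(-m + 2*q)/4 (L(q, m) = 2 - (q + (q - m))*(m + 1238)/4 = 2 - (-m + 2*q)*(1238 + m)/4 = 2 - (1238 + m)*(-m + 2*q)/4)
5831942/L((-1479 + 1403)/(-491 + 1357), -2129) = 5831942/(2 - 619*(-1479 + 1403)/(-491 + 1357) + (¼)*(-2129)² + (619/2)*(-2129) - ½*(-2129)*(-1479 + 1403)/(-491 + 1357)) = 5831942/(2 - (-47044)/866 + (¼)*4532641 - 1317851/2 - ½*(-2129)*(-76/866)) = 5831942/(2 - (-47044)/866 + 4532641/4 - 1317851/2 - ½*(-2129)*(-76*1/866)) = 5831942/(2 - 619*(-38/433) + 4532641/4 - 1317851/2 - ½*(-2129)*(-38/433)) = 5831942/(2 + 23522/433 + 4532641/4 - 1317851/2 - 40451/433) = 5831942/(821310335/1732) = 5831942*(1732/821310335) = 10100923544/821310335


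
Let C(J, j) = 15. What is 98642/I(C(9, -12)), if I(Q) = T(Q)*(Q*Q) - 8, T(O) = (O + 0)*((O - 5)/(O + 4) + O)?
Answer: 1874198/995473 ≈ 1.8827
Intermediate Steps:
T(O) = O*(O + (-5 + O)/(4 + O)) (T(O) = O*((-5 + O)/(4 + O) + O) = O*(O + (-5 + O)/(4 + O)))
I(Q) = -8 + Q³*(-5 + Q² + 5*Q)/(4 + Q) (I(Q) = (Q*(-5 + Q² + 5*Q)/(4 + Q))*(Q*Q) - 8 = (Q*(-5 + Q² + 5*Q)/(4 + Q))*Q² - 8 = Q³*(-5 + Q² + 5*Q)/(4 + Q) - 8 = -8 + Q³*(-5 + Q² + 5*Q)/(4 + Q))
98642/I(C(9, -12)) = 98642/(((-32 - 8*15 + 15³*(-5 + 15² + 5*15))/(4 + 15))) = 98642/(((-32 - 120 + 3375*(-5 + 225 + 75))/19)) = 98642/(((-32 - 120 + 3375*295)/19)) = 98642/(((-32 - 120 + 995625)/19)) = 98642/(((1/19)*995473)) = 98642/(995473/19) = 98642*(19/995473) = 1874198/995473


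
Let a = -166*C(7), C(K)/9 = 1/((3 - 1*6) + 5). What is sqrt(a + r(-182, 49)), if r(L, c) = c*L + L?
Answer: I*sqrt(9847) ≈ 99.232*I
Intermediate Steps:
r(L, c) = L + L*c (r(L, c) = L*c + L = L + L*c)
C(K) = 9/2 (C(K) = 9/((3 - 1*6) + 5) = 9/((3 - 6) + 5) = 9/(-3 + 5) = 9/2)
a = -747 (a = -166*9/2 = -747)
sqrt(a + r(-182, 49)) = sqrt(-747 - 182*(1 + 49)) = sqrt(-747 - 182*50) = sqrt(-747 - 9100) = sqrt(-9847) = I*sqrt(9847)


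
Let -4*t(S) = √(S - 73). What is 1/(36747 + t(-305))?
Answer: 10888/400101343 + 2*I*√42/3600912087 ≈ 2.7213e-5 + 3.5995e-9*I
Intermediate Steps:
t(S) = -√(-73 + S)/4 (t(S) = -√(S - 73)/4 = -√(-73 + S)/4)
1/(36747 + t(-305)) = 1/(36747 - √(-73 - 305)/4) = 1/(36747 - 3*I*√42/4)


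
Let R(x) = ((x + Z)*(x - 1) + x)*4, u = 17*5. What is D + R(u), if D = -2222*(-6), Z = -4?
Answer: 40888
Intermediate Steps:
D = 13332
u = 85
R(x) = 4*x + 4*(-1 + x)*(-4 + x) (R(x) = ((x - 4)*(x - 1) + x)*4 = ((-4 + x)*(-1 + x) + x)*4 = ((-1 + x)*(-4 + x) + x)*4 = (x + (-1 + x)*(-4 + x))*4 = 4*x + 4*(-1 + x)*(-4 + x))
D + R(u) = 13332 + (16 - 16*85 + 4*85**2) = 13332 + (16 - 1360 + 4*7225) = 13332 + (16 - 1360 + 28900) = 13332 + 27556 = 40888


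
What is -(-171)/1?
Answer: 171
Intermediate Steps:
-(-171)/1 = -(-171) = -57*(-3) = 171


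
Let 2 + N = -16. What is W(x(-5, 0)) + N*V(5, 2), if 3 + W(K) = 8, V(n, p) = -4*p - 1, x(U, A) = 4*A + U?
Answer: 167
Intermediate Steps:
x(U, A) = U + 4*A
N = -18 (N = -2 - 16 = -18)
V(n, p) = -1 - 4*p
W(K) = 5 (W(K) = -3 + 8 = 5)
W(x(-5, 0)) + N*V(5, 2) = 5 - 18*(-1 - 4*2) = 5 - 18*(-1 - 8) = 5 - 18*(-9) = 5 + 162 = 167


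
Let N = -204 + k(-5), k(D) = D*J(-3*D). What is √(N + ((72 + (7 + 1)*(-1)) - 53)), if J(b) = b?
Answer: 2*I*√67 ≈ 16.371*I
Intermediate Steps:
k(D) = -3*D² (k(D) = D*(-3*D) = -3*D²)
N = -279 (N = -204 - 3*(-5)² = -204 - 3*25 = -204 - 75 = -279)
√(N + ((72 + (7 + 1)*(-1)) - 53)) = √(-279 + ((72 + (7 + 1)*(-1)) - 53)) = √(-279 + ((72 + 8*(-1)) - 53)) = √(-279 + ((72 - 8) - 53)) = √(-279 + (64 - 53)) = √(-279 + 11) = √(-268) = 2*I*√67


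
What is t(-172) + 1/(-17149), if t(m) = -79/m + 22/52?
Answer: 33832741/38345164 ≈ 0.88232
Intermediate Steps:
t(m) = 11/26 - 79/m (t(m) = -79/m + 22*(1/52) = -79/m + 11/26 = 11/26 - 79/m)
t(-172) + 1/(-17149) = (11/26 - 79/(-172)) + 1/(-17149) = (11/26 - 79*(-1/172)) - 1/17149 = (11/26 + 79/172) - 1/17149 = 1973/2236 - 1/17149 = 33832741/38345164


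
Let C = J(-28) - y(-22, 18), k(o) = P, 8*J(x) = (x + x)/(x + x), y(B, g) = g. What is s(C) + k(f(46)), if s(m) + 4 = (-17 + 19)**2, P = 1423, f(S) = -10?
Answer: 1423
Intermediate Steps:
J(x) = 1/8 (J(x) = ((x + x)/(x + x))/8 = ((2*x)/((2*x)))/8 = ((2*x)*(1/(2*x)))/8 = (1/8)*1 = 1/8)
k(o) = 1423
C = -143/8 (C = 1/8 - 1*18 = 1/8 - 18 = -143/8 ≈ -17.875)
s(m) = 0 (s(m) = -4 + (-17 + 19)**2 = -4 + 2**2 = -4 + 4 = 0)
s(C) + k(f(46)) = 0 + 1423 = 1423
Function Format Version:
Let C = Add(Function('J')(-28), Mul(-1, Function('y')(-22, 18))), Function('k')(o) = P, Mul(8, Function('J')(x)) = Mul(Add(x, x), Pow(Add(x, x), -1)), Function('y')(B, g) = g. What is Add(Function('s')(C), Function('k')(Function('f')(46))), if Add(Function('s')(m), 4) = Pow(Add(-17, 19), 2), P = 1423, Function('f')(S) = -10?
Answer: 1423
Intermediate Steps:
Function('J')(x) = Rational(1, 8) (Function('J')(x) = Mul(Rational(1, 8), Mul(Add(x, x), Pow(Add(x, x), -1))) = Mul(Rational(1, 8), Mul(Mul(2, x), Pow(Mul(2, x), -1))) = Mul(Rational(1, 8), Mul(Mul(2, x), Mul(Rational(1, 2), Pow(x, -1)))) = Mul(Rational(1, 8), 1) = Rational(1, 8))
Function('k')(o) = 1423
C = Rational(-143, 8) (C = Add(Rational(1, 8), Mul(-1, 18)) = Add(Rational(1, 8), -18) = Rational(-143, 8) ≈ -17.875)
Function('s')(m) = 0 (Function('s')(m) = Add(-4, Pow(Add(-17, 19), 2)) = Add(-4, Pow(2, 2)) = Add(-4, 4) = 0)
Add(Function('s')(C), Function('k')(Function('f')(46))) = Add(0, 1423) = 1423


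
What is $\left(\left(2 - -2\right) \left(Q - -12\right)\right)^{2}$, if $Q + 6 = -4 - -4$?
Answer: $576$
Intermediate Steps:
$Q = -6$ ($Q = -6 - 0 = -6 + \left(-4 + 4\right) = -6 + 0 = -6$)
$\left(\left(2 - -2\right) \left(Q - -12\right)\right)^{2} = \left(\left(2 - -2\right) \left(-6 - -12\right)\right)^{2} = \left(\left(2 + 2\right) \left(-6 + 12\right)\right)^{2} = \left(4 \cdot 6\right)^{2} = 24^{2} = 576$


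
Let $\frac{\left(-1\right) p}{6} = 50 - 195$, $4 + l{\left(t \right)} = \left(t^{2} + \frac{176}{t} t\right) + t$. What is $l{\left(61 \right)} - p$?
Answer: $3084$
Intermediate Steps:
$l{\left(t \right)} = 172 + t + t^{2}$ ($l{\left(t \right)} = -4 + \left(\left(t^{2} + \frac{176}{t} t\right) + t\right) = -4 + \left(\left(t^{2} + 176\right) + t\right) = -4 + \left(\left(176 + t^{2}\right) + t\right) = -4 + \left(176 + t + t^{2}\right) = 172 + t + t^{2}$)
$p = 870$ ($p = - 6 \left(50 - 195\right) = \left(-6\right) \left(-145\right) = 870$)
$l{\left(61 \right)} - p = \left(172 + 61 + 61^{2}\right) - 870 = \left(172 + 61 + 3721\right) - 870 = 3954 - 870 = 3084$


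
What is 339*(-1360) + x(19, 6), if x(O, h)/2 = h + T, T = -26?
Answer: -461080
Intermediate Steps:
x(O, h) = -52 + 2*h (x(O, h) = 2*(h - 26) = 2*(-26 + h) = -52 + 2*h)
339*(-1360) + x(19, 6) = 339*(-1360) + (-52 + 2*6) = -461040 + (-52 + 12) = -461040 - 40 = -461080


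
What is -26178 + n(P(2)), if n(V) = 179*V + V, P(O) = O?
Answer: -25818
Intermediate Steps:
n(V) = 180*V
-26178 + n(P(2)) = -26178 + 180*2 = -26178 + 360 = -25818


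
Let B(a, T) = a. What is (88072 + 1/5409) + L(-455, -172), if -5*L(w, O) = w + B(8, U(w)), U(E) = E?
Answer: 2384325068/27045 ≈ 88161.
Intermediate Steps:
L(w, O) = -8/5 - w/5 (L(w, O) = -(w + 8)/5 = -(8 + w)/5 = -8/5 - w/5)
(88072 + 1/5409) + L(-455, -172) = (88072 + 1/5409) + (-8/5 - 1/5*(-455)) = (88072 + 1/5409) + (-8/5 + 91) = 476381449/5409 + 447/5 = 2384325068/27045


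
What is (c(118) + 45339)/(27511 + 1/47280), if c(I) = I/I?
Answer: 2143675200/1300720081 ≈ 1.6481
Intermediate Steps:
c(I) = 1
(c(118) + 45339)/(27511 + 1/47280) = (1 + 45339)/(27511 + 1/47280) = 45340/(27511 + 1/47280) = 45340/(1300720081/47280) = 45340*(47280/1300720081) = 2143675200/1300720081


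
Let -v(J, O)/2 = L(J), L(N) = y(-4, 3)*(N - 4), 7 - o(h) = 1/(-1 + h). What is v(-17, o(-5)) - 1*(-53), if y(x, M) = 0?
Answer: 53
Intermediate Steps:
o(h) = 7 - 1/(-1 + h)
L(N) = 0 (L(N) = 0*(N - 4) = 0*(-4 + N) = 0)
v(J, O) = 0 (v(J, O) = -2*0 = 0)
v(-17, o(-5)) - 1*(-53) = 0 - 1*(-53) = 0 + 53 = 53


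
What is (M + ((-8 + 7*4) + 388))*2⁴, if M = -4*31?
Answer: 4544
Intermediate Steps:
M = -124
(M + ((-8 + 7*4) + 388))*2⁴ = (-124 + ((-8 + 7*4) + 388))*2⁴ = (-124 + ((-8 + 28) + 388))*16 = (-124 + (20 + 388))*16 = (-124 + 408)*16 = 284*16 = 4544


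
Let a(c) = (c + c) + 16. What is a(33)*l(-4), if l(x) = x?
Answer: -328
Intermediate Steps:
a(c) = 16 + 2*c (a(c) = 2*c + 16 = 16 + 2*c)
a(33)*l(-4) = (16 + 2*33)*(-4) = (16 + 66)*(-4) = 82*(-4) = -328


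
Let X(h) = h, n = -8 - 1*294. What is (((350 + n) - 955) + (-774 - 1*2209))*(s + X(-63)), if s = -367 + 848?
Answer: -1626020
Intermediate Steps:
n = -302 (n = -8 - 294 = -302)
s = 481
(((350 + n) - 955) + (-774 - 1*2209))*(s + X(-63)) = (((350 - 302) - 955) + (-774 - 1*2209))*(481 - 63) = ((48 - 955) + (-774 - 2209))*418 = (-907 - 2983)*418 = -3890*418 = -1626020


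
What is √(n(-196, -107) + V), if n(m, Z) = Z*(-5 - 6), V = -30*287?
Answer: I*√7433 ≈ 86.215*I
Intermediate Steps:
V = -8610
n(m, Z) = -11*Z (n(m, Z) = Z*(-11) = -11*Z)
√(n(-196, -107) + V) = √(-11*(-107) - 8610) = √(1177 - 8610) = √(-7433) = I*√7433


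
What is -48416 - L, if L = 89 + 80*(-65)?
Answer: -43305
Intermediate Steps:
L = -5111 (L = 89 - 5200 = -5111)
-48416 - L = -48416 - 1*(-5111) = -48416 + 5111 = -43305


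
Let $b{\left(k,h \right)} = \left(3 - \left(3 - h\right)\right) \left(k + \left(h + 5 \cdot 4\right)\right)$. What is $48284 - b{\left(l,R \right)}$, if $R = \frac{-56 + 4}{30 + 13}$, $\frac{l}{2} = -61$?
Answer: $\frac{89046340}{1849} \approx 48159.0$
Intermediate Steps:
$l = -122$ ($l = 2 \left(-61\right) = -122$)
$R = - \frac{52}{43} \approx -1.2093$
$b{\left(k,h \right)} = h \left(20 + h + k\right)$ ($b{\left(k,h \right)} = \left(3 + \left(-3 + h\right)\right) \left(k + \left(h + 20\right)\right) = h \left(k + \left(20 + h\right)\right) = h \left(20 + h + k\right)$)
$48284 - b{\left(l,R \right)} = 48284 - - \frac{52 \left(20 - \frac{52}{43} - 122\right)}{43} = 48284 - \left(- \frac{52}{43}\right) \left(- \frac{4438}{43}\right) = 48284 - \frac{230776}{1849} = \frac{89046340}{1849}$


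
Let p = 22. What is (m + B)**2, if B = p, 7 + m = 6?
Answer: 441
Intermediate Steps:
m = -1 (m = -7 + 6 = -1)
B = 22
(m + B)**2 = (-1 + 22)**2 = 21**2 = 441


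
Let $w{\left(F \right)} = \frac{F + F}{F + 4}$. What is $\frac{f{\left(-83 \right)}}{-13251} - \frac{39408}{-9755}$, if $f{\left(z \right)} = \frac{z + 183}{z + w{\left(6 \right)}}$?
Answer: $\frac{213582799372}{52868773545} \approx 4.0399$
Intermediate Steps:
$w{\left(F \right)} = \frac{2 F}{4 + F}$
$f{\left(z \right)} = \frac{183 + z}{\frac{6}{5} + z}$ ($f{\left(z \right)} = \frac{z + 183}{z + 2 \cdot 6 \frac{1}{4 + 6}} = \frac{183 + z}{z + 2 \cdot 6 \cdot \frac{1}{10}} = \frac{183 + z}{z + \frac{6}{5}} = \frac{183 + z}{\frac{6}{5} + z}$)
$\frac{f{\left(-83 \right)}}{-13251} - \frac{39408}{-9755} = \frac{5 \frac{1}{6 + 5 \left(-83\right)} \left(183 - 83\right)}{-13251} - \frac{39408}{-9755} = 5 \frac{1}{6 - 415} \cdot 100 \left(- \frac{1}{13251}\right) - - \frac{39408}{9755} = 5 \frac{1}{-409} \cdot 100 \left(- \frac{1}{13251}\right) + \frac{39408}{9755} = 5 \left(- \frac{1}{409}\right) 100 \left(- \frac{1}{13251}\right) + \frac{39408}{9755} = \left(- \frac{500}{409}\right) \left(- \frac{1}{13251}\right) + \frac{39408}{9755} = \frac{500}{5419659} + \frac{39408}{9755} = \frac{213582799372}{52868773545}$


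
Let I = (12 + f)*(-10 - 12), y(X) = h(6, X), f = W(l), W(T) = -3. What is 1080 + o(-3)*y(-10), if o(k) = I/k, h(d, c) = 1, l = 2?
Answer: 1146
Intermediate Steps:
f = -3
y(X) = 1
I = -198 (I = (12 - 3)*(-10 - 12) = 9*(-22) = -198)
o(k) = -198/k
1080 + o(-3)*y(-10) = 1080 - 198/(-3)*1 = 1080 - 198*(-⅓)*1 = 1080 + 66*1 = 1080 + 66 = 1146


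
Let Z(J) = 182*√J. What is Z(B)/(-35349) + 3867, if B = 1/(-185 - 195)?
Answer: 3867 - 91*I*√95/3358155 ≈ 3867.0 - 0.00026412*I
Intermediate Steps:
B = -1/380 (B = 1/(-380) = -1/380 ≈ -0.0026316)
Z(B)/(-35349) + 3867 = (182*√(-1/380))/(-35349) + 3867 = (182*(I*√95/190))*(-1/35349) + 3867 = (91*I*√95/95)*(-1/35349) + 3867 = -91*I*√95/3358155 + 3867 = 3867 - 91*I*√95/3358155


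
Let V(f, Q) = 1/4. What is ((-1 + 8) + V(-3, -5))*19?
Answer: 551/4 ≈ 137.75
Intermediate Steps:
V(f, Q) = 1/4
((-1 + 8) + V(-3, -5))*19 = ((-1 + 8) + 1/4)*19 = (7 + 1/4)*19 = (29/4)*19 = 551/4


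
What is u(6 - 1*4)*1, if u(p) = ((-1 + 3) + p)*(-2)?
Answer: -8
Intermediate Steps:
u(p) = -4 - 2*p (u(p) = (2 + p)*(-2) = -4 - 2*p)
u(6 - 1*4)*1 = (-4 - 2*(6 - 1*4))*1 = (-4 - 2*(6 - 4))*1 = (-4 - 2*2)*1 = (-4 - 4)*1 = -8*1 = -8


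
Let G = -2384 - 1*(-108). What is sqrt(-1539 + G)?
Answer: I*sqrt(3815) ≈ 61.766*I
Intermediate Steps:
G = -2276 (G = -2384 + 108 = -2276)
sqrt(-1539 + G) = sqrt(-1539 - 2276) = sqrt(-3815) = I*sqrt(3815)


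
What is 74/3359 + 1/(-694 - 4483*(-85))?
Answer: 32566689/1478111155 ≈ 0.022033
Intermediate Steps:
74/3359 + 1/(-694 - 4483*(-85)) = 74*(1/3359) - 1/85/(-5177) = 74/3359 - 1/5177*(-1/85) = 74/3359 + 1/440045 = 32566689/1478111155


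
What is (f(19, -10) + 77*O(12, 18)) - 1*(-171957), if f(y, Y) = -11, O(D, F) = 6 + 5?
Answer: 172793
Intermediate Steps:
O(D, F) = 11
(f(19, -10) + 77*O(12, 18)) - 1*(-171957) = (-11 + 77*11) - 1*(-171957) = (-11 + 847) + 171957 = 836 + 171957 = 172793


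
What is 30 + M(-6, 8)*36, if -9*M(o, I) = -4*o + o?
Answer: -42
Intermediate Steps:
M(o, I) = o/3 (M(o, I) = -(-4*o + o)/9 = -(-1)*o/3 = o/3)
30 + M(-6, 8)*36 = 30 + ((1/3)*(-6))*36 = 30 - 2*36 = 30 - 72 = -42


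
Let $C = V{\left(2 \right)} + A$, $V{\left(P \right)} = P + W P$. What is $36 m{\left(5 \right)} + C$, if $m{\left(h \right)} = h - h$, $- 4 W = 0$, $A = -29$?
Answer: $-27$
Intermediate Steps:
$W = 0$ ($W = \left(- \frac{1}{4}\right) 0 = 0$)
$m{\left(h \right)} = 0$
$V{\left(P \right)} = P$ ($V{\left(P \right)} = P + 0 P = P + 0 = P$)
$C = -27$ ($C = 2 - 29 = -27$)
$36 m{\left(5 \right)} + C = 36 \cdot 0 - 27 = 0 - 27 = -27$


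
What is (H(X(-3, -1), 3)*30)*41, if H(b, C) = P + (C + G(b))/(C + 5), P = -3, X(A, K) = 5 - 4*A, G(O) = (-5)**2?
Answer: 615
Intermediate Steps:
G(O) = 25
H(b, C) = -3 + (25 + C)/(5 + C) (H(b, C) = -3 + (C + 25)/(C + 5) = -3 + (25 + C)/(5 + C))
(H(X(-3, -1), 3)*30)*41 = ((2*(5 - 1*3)/(5 + 3))*30)*41 = ((2*(5 - 3)/8)*30)*41 = ((2*(1/8)*2)*30)*41 = ((1/2)*30)*41 = 15*41 = 615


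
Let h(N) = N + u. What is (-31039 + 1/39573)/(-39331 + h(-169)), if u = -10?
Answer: 614153173/781764615 ≈ 0.78560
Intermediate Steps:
h(N) = -10 + N (h(N) = N - 10 = -10 + N)
(-31039 + 1/39573)/(-39331 + h(-169)) = (-31039 + 1/39573)/(-39331 + (-10 - 169)) = (-31039 + 1/39573)/(-39331 - 179) = -1228306346/39573/(-39510) = -1228306346/39573*(-1/39510) = 614153173/781764615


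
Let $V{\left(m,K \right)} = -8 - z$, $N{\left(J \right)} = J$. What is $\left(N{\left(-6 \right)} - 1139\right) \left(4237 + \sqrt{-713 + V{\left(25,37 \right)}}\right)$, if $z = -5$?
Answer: $-4851365 - 2290 i \sqrt{179} \approx -4.8514 \cdot 10^{6} - 30638.0 i$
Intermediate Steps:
$V{\left(m,K \right)} = -3$ ($V{\left(m,K \right)} = -8 - -5 = -8 + 5 = -3$)
$\left(N{\left(-6 \right)} - 1139\right) \left(4237 + \sqrt{-713 + V{\left(25,37 \right)}}\right) = \left(-6 - 1139\right) \left(4237 + \sqrt{-713 - 3}\right) = - 1145 \left(4237 + \sqrt{-716}\right) = - 1145 \left(4237 + 2 i \sqrt{179}\right) = -4851365 - 2290 i \sqrt{179}$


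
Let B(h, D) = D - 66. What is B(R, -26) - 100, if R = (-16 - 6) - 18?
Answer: -192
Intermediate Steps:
R = -40 (R = -22 - 18 = -40)
B(h, D) = -66 + D
B(R, -26) - 100 = (-66 - 26) - 100 = -92 - 100 = -192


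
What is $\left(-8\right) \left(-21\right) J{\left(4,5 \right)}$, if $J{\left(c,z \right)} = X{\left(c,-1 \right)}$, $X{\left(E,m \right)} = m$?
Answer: $-168$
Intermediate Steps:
$J{\left(c,z \right)} = -1$
$\left(-8\right) \left(-21\right) J{\left(4,5 \right)} = \left(-8\right) \left(-21\right) \left(-1\right) = 168 \left(-1\right) = -168$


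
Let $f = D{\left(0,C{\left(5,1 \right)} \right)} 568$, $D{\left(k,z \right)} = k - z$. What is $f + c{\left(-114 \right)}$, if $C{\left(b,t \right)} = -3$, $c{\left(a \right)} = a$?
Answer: $1590$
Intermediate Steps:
$f = 1704$ ($f = \left(0 - -3\right) 568 = \left(0 + 3\right) 568 = 3 \cdot 568 = 1704$)
$f + c{\left(-114 \right)} = 1704 - 114 = 1590$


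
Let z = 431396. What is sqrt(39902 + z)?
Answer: sqrt(471298) ≈ 686.51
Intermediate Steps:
sqrt(39902 + z) = sqrt(39902 + 431396) = sqrt(471298)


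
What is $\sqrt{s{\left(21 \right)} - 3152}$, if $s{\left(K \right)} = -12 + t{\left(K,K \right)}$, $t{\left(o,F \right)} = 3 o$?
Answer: $i \sqrt{3101} \approx 55.687 i$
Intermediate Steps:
$s{\left(K \right)} = -12 + 3 K$
$\sqrt{s{\left(21 \right)} - 3152} = \sqrt{\left(-12 + 3 \cdot 21\right) - 3152} = \sqrt{\left(-12 + 63\right) - 3152} = \sqrt{51 - 3152} = \sqrt{-3101} = i \sqrt{3101}$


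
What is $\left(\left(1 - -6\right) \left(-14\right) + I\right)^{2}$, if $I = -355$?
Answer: $205209$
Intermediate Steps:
$\left(\left(1 - -6\right) \left(-14\right) + I\right)^{2} = \left(\left(1 - -6\right) \left(-14\right) - 355\right)^{2} = \left(\left(1 + 6\right) \left(-14\right) - 355\right)^{2} = \left(7 \left(-14\right) - 355\right)^{2} = \left(-98 - 355\right)^{2} = \left(-453\right)^{2} = 205209$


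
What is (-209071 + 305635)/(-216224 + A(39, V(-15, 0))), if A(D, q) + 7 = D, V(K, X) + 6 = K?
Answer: -8047/18016 ≈ -0.44666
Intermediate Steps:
V(K, X) = -6 + K
A(D, q) = -7 + D
(-209071 + 305635)/(-216224 + A(39, V(-15, 0))) = (-209071 + 305635)/(-216224 + (-7 + 39)) = 96564/(-216224 + 32) = 96564/(-216192) = 96564*(-1/216192) = -8047/18016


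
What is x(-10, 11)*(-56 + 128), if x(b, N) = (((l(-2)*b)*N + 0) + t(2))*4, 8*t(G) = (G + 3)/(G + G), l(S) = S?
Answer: 63405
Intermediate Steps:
t(G) = (3 + G)/(16*G) (t(G) = ((G + 3)/(G + G))/8 = ((3 + G)/((2*G)))/8 = ((3 + G)*(1/(2*G)))/8 = ((3 + G)/(2*G))/8 = (3 + G)/(16*G))
x(b, N) = 5/8 - 8*N*b (x(b, N) = (((-2*b)*N + 0) + (1/16)*(3 + 2)/2)*4 = ((-2*N*b + 0) + (1/16)*(½)*5)*4 = (-2*N*b + 5/32)*4 = (5/32 - 2*N*b)*4 = 5/8 - 8*N*b)
x(-10, 11)*(-56 + 128) = (5/8 - 8*11*(-10))*(-56 + 128) = (5/8 + 880)*72 = (7045/8)*72 = 63405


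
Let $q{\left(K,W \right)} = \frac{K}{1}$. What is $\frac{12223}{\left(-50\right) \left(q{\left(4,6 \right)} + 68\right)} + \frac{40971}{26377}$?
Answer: $- \frac{174910471}{94957200} \approx -1.842$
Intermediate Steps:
$q{\left(K,W \right)} = K$ ($q{\left(K,W \right)} = K 1 = K$)
$\frac{12223}{\left(-50\right) \left(q{\left(4,6 \right)} + 68\right)} + \frac{40971}{26377} = \frac{12223}{\left(-50\right) \left(4 + 68\right)} + \frac{40971}{26377} = \frac{12223}{\left(-50\right) 72} + 40971 \cdot \frac{1}{26377} = \frac{12223}{-3600} + \frac{40971}{26377} = 12223 \left(- \frac{1}{3600}\right) + \frac{40971}{26377} = - \frac{12223}{3600} + \frac{40971}{26377} = - \frac{174910471}{94957200}$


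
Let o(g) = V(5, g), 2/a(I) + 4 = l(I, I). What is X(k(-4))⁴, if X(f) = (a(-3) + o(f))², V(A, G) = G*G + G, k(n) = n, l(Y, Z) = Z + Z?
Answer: 146830437604321/390625 ≈ 3.7589e+8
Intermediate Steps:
l(Y, Z) = 2*Z
a(I) = 2/(-4 + 2*I)
V(A, G) = G + G² (V(A, G) = G² + G = G + G²)
o(g) = g*(1 + g)
X(f) = (-⅕ + f*(1 + f))² (X(f) = (1/(-2 - 3) + f*(1 + f))² = (1/(-5) + f*(1 + f))² = (-⅕ + f*(1 + f))²)
X(k(-4))⁴ = ((-1 + 5*(-4)*(1 - 4))²/25)⁴ = ((-1 + 5*(-4)*(-3))²/25)⁴ = ((-1 + 60)²/25)⁴ = ((1/25)*59²)⁴ = ((1/25)*3481)⁴ = (3481/25)⁴ = 146830437604321/390625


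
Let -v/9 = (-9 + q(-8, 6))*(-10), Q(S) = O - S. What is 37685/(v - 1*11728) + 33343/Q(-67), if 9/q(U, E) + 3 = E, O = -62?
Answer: 408863499/61340 ≈ 6665.5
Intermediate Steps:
Q(S) = -62 - S
q(U, E) = 9/(-3 + E)
v = -540 (v = -9*(-9 + 9/(-3 + 6))*(-10) = -9*(-9 + 9/3)*(-10) = -9*(-9 + 9*(1/3))*(-10) = -9*(-9 + 3)*(-10) = -(-54)*(-10) = -9*60 = -540)
37685/(v - 1*11728) + 33343/Q(-67) = 37685/(-540 - 1*11728) + 33343/(-62 - 1*(-67)) = 37685/(-540 - 11728) + 33343/(-62 + 67) = 37685/(-12268) + 33343/5 = 37685*(-1/12268) + 33343*(1/5) = -37685/12268 + 33343/5 = 408863499/61340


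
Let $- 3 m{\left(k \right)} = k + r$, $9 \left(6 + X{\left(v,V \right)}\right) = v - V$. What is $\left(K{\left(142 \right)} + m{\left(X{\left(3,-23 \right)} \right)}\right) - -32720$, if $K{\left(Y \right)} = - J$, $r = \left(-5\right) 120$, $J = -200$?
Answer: $\frac{894268}{27} \approx 33121.0$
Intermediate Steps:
$X{\left(v,V \right)} = -6 - \frac{V}{9} + \frac{v}{9}$ ($X{\left(v,V \right)} = -6 + \frac{v - V}{9} = -6 - \left(- \frac{v}{9} + \frac{V}{9}\right) = -6 - \frac{V}{9} + \frac{v}{9}$)
$r = -600$
$K{\left(Y \right)} = 200$ ($K{\left(Y \right)} = \left(-1\right) \left(-200\right) = 200$)
$m{\left(k \right)} = 200 - \frac{k}{3}$ ($m{\left(k \right)} = - \frac{k - 600}{3} = - \frac{-600 + k}{3} = 200 - \frac{k}{3}$)
$\left(K{\left(142 \right)} + m{\left(X{\left(3,-23 \right)} \right)}\right) - -32720 = \left(200 + \left(200 - \frac{-6 - - \frac{23}{9} + \frac{1}{9} \cdot 3}{3}\right)\right) - -32720 = \left(200 + \left(200 - \frac{-6 + \frac{23}{9} + \frac{1}{3}}{3}\right)\right) + \left(-41954 + 74674\right) = \left(200 + \left(200 - - \frac{28}{27}\right)\right) + 32720 = \left(200 + \left(200 + \frac{28}{27}\right)\right) + 32720 = \left(200 + \frac{5428}{27}\right) + 32720 = \frac{10828}{27} + 32720 = \frac{894268}{27}$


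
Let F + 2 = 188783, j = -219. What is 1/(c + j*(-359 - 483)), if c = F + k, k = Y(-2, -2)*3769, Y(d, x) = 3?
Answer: 1/384486 ≈ 2.6009e-6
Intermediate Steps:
k = 11307 (k = 3*3769 = 11307)
F = 188781 (F = -2 + 188783 = 188781)
c = 200088 (c = 188781 + 11307 = 200088)
1/(c + j*(-359 - 483)) = 1/(200088 - 219*(-359 - 483)) = 1/(200088 - 219*(-842)) = 1/(200088 + 184398) = 1/384486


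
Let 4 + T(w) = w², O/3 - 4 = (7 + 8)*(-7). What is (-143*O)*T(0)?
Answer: -173316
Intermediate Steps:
O = -303 (O = 12 + 3*((7 + 8)*(-7)) = 12 + 3*(15*(-7)) = 12 + 3*(-105) = 12 - 315 = -303)
T(w) = -4 + w²
(-143*O)*T(0) = (-143*(-303))*(-4 + 0²) = 43329*(-4 + 0) = 43329*(-4) = -173316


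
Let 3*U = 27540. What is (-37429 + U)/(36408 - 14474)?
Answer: -28249/21934 ≈ -1.2879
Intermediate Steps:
U = 9180 (U = (⅓)*27540 = 9180)
(-37429 + U)/(36408 - 14474) = (-37429 + 9180)/(36408 - 14474) = -28249/21934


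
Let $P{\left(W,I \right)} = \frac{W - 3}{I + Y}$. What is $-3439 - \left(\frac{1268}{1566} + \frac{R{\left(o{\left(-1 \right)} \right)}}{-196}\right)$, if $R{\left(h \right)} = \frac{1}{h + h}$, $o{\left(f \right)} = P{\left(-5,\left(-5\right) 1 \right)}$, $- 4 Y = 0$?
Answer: $- \frac{8446407541}{2455488} \approx -3439.8$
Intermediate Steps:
$Y = 0$ ($Y = \left(- \frac{1}{4}\right) 0 = 0$)
$P{\left(W,I \right)} = \frac{-3 + W}{I}$ ($P{\left(W,I \right)} = \frac{W - 3}{I + 0} = \frac{-3 + W}{I}$)
$o{\left(f \right)} = \frac{8}{5}$ ($o{\left(f \right)} = \frac{-3 - 5}{\left(-5\right) 1} = \frac{1}{-5} \left(-8\right) = \left(- \frac{1}{5}\right) \left(-8\right) = \frac{8}{5}$)
$R{\left(h \right)} = \frac{1}{2 h}$
$-3439 - \left(\frac{1268}{1566} + \frac{R{\left(o{\left(-1 \right)} \right)}}{-196}\right) = -3439 - \left(\frac{1268}{1566} + \frac{\frac{1}{2} \frac{1}{\frac{8}{5}}}{-196}\right) = -3439 - \left(1268 \cdot \frac{1}{1566} + \frac{1}{2} \cdot \frac{5}{8} \left(- \frac{1}{196}\right)\right) = -3439 - \left(\frac{634}{783} + \frac{5}{16} \left(- \frac{1}{196}\right)\right) = -3439 - \left(\frac{634}{783} - \frac{5}{3136}\right) = -3439 - \frac{1984309}{2455488} = - \frac{8446407541}{2455488}$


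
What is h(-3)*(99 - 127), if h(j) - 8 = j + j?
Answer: -56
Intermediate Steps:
h(j) = 8 + 2*j (h(j) = 8 + (j + j) = 8 + 2*j)
h(-3)*(99 - 127) = (8 + 2*(-3))*(99 - 127) = (8 - 6)*(-28) = 2*(-28) = -56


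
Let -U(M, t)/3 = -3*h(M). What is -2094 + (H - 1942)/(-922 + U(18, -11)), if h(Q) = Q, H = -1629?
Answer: -1587869/760 ≈ -2089.3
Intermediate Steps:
U(M, t) = 9*M (U(M, t) = -(-9)*M = 9*M)
-2094 + (H - 1942)/(-922 + U(18, -11)) = -2094 + (-1629 - 1942)/(-922 + 9*18) = -2094 - 3571/(-922 + 162) = -2094 - 3571/(-760) = -2094 - 3571*(-1/760) = -2094 + 3571/760 = -1587869/760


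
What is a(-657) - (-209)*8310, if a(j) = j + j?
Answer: 1735476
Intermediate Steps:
a(j) = 2*j
a(-657) - (-209)*8310 = 2*(-657) - (-209)*8310 = -1314 - 1*(-1736790) = -1314 + 1736790 = 1735476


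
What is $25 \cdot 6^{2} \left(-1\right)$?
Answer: $-900$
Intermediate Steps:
$25 \cdot 6^{2} \left(-1\right) = 25 \cdot 36 \left(-1\right) = 900 \left(-1\right) = -900$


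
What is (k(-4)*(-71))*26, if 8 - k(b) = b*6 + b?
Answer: -66456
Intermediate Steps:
k(b) = 8 - 7*b (k(b) = 8 - (b*6 + b) = 8 - (6*b + b) = 8 - 7*b)
(k(-4)*(-71))*26 = ((8 - 7*(-4))*(-71))*26 = ((8 + 28)*(-71))*26 = (36*(-71))*26 = -2556*26 = -66456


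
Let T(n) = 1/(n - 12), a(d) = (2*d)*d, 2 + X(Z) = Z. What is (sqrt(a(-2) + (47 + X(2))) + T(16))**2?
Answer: 881/16 + sqrt(55)/2 ≈ 58.771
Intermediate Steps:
X(Z) = -2 + Z
a(d) = 2*d**2
T(n) = 1/(-12 + n)
(sqrt(a(-2) + (47 + X(2))) + T(16))**2 = (sqrt(2*(-2)**2 + (47 + (-2 + 2))) + 1/(-12 + 16))**2 = (sqrt(2*4 + (47 + 0)) + 1/4)**2 = (sqrt(8 + 47) + 1/4)**2 = (sqrt(55) + 1/4)**2 = (1/4 + sqrt(55))**2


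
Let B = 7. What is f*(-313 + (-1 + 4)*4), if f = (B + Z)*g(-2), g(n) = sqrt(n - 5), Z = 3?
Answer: -3010*I*sqrt(7) ≈ -7963.7*I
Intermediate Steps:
g(n) = sqrt(-5 + n)
f = 10*I*sqrt(7) (f = (7 + 3)*sqrt(-5 - 2) = 10*sqrt(-7) = 10*(I*sqrt(7)) = 10*I*sqrt(7) ≈ 26.458*I)
f*(-313 + (-1 + 4)*4) = (10*I*sqrt(7))*(-313 + (-1 + 4)*4) = (10*I*sqrt(7))*(-313 + 3*4) = (10*I*sqrt(7))*(-313 + 12) = (10*I*sqrt(7))*(-301) = -3010*I*sqrt(7)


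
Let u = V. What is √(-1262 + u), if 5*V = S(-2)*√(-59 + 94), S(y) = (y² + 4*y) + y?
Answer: √(-31550 - 30*√35)/5 ≈ 35.624*I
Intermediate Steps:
S(y) = y² + 5*y
V = -6*√35/5 (V = ((-2*(5 - 2))*√(-59 + 94))/5 = ((-2*3)*√35)/5 = (-6*√35)/5 = -6*√35/5 ≈ -7.0993)
u = -6*√35/5 ≈ -7.0993
√(-1262 + u) = √(-1262 - 6*√35/5)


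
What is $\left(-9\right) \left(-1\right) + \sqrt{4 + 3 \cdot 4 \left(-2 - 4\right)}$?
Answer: $9 + 2 i \sqrt{17} \approx 9.0 + 8.2462 i$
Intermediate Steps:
$\left(-9\right) \left(-1\right) + \sqrt{4 + 3 \cdot 4 \left(-2 - 4\right)} = 9 + \sqrt{4 + 12 \left(-2 - 4\right)} = 9 + \sqrt{4 + 12 \left(-6\right)} = 9 + \sqrt{4 - 72} = 9 + \sqrt{-68} = 9 + 2 i \sqrt{17}$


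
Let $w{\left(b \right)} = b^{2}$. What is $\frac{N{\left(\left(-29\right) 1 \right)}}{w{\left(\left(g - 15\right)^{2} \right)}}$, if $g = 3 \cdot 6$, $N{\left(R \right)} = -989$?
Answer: $- \frac{989}{81} \approx -12.21$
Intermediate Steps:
$g = 18$
$\frac{N{\left(\left(-29\right) 1 \right)}}{w{\left(\left(g - 15\right)^{2} \right)}} = - \frac{989}{\left(\left(18 - 15\right)^{2}\right)^{2}} = - \frac{989}{\left(3^{2}\right)^{2}} = - \frac{989}{9^{2}} = - \frac{989}{81}$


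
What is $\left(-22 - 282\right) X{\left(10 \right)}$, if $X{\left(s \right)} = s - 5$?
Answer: $-1520$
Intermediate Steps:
$X{\left(s \right)} = -5 + s$
$\left(-22 - 282\right) X{\left(10 \right)} = \left(-22 - 282\right) \left(-5 + 10\right) = \left(-304\right) 5 = -1520$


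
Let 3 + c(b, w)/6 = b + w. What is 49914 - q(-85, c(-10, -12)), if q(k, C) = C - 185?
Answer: 50249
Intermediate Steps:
c(b, w) = -18 + 6*b + 6*w (c(b, w) = -18 + 6*(b + w) = -18 + (6*b + 6*w) = -18 + 6*b + 6*w)
q(k, C) = -185 + C
49914 - q(-85, c(-10, -12)) = 49914 - (-185 + (-18 + 6*(-10) + 6*(-12))) = 49914 - (-185 + (-18 - 60 - 72)) = 49914 - (-185 - 150) = 49914 - 1*(-335) = 49914 + 335 = 50249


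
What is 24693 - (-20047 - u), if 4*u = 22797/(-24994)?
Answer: 4472903443/99976 ≈ 44740.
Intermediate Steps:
u = -22797/99976 (u = (22797/(-24994))/4 = (22797*(-1/24994))/4 = (1/4)*(-22797/24994) = -22797/99976 ≈ -0.22802)
24693 - (-20047 - u) = 24693 - (-20047 - 1*(-22797/99976)) = 24693 - (-20047 + 22797/99976) = 24693 - 1*(-2004196075/99976) = 24693 + 2004196075/99976 = 4472903443/99976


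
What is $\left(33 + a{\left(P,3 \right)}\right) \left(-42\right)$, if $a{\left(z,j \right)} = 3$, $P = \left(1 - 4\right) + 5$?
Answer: $-1512$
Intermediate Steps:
$P = 2$ ($P = -3 + 5 = 2$)
$\left(33 + a{\left(P,3 \right)}\right) \left(-42\right) = \left(33 + 3\right) \left(-42\right) = 36 \left(-42\right) = -1512$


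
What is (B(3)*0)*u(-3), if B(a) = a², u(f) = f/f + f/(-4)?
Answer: 0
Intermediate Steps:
u(f) = 1 - f/4 (u(f) = 1 + f*(-¼) = 1 - f/4)
(B(3)*0)*u(-3) = (3²*0)*(1 - ¼*(-3)) = (9*0)*(1 + ¾) = 0*(7/4) = 0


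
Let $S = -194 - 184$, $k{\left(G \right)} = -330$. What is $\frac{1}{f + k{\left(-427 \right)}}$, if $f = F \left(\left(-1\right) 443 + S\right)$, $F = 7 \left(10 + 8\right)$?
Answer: $- \frac{1}{103776} \approx -9.6361 \cdot 10^{-6}$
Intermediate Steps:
$F = 126$ ($F = 7 \cdot 18 = 126$)
$S = -378$ ($S = -194 - 184 = -378$)
$f = -103446$ ($f = 126 \left(\left(-1\right) 443 - 378\right) = 126 \left(-443 - 378\right) = 126 \left(-821\right) = -103446$)
$\frac{1}{f + k{\left(-427 \right)}} = \frac{1}{-103446 - 330} = \frac{1}{-103776} = - \frac{1}{103776}$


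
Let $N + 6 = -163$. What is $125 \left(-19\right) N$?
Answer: $401375$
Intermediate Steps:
$N = -169$ ($N = -6 - 163 = -169$)
$125 \left(-19\right) N = 125 \left(-19\right) \left(-169\right) = \left(-2375\right) \left(-169\right) = 401375$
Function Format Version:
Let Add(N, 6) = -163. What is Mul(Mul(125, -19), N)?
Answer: 401375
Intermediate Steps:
N = -169 (N = Add(-6, -163) = -169)
Mul(Mul(125, -19), N) = Mul(Mul(125, -19), -169) = Mul(-2375, -169) = 401375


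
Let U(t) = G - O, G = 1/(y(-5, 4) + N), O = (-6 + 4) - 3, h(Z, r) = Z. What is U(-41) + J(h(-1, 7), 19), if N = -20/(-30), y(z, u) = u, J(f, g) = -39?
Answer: -473/14 ≈ -33.786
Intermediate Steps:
N = 2/3 (N = -20*(-1/30) = 2/3 ≈ 0.66667)
O = -5 (O = -2 - 3 = -5)
G = 3/14 (G = 1/(4 + 2/3) = 1/(14/3) = 3/14 ≈ 0.21429)
U(t) = 73/14 (U(t) = 3/14 - 1*(-5) = 3/14 + 5 = 73/14)
U(-41) + J(h(-1, 7), 19) = 73/14 - 39 = -473/14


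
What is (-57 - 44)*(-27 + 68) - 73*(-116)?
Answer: 4327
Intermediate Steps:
(-57 - 44)*(-27 + 68) - 73*(-116) = -101*41 + 8468 = -4141 + 8468 = 4327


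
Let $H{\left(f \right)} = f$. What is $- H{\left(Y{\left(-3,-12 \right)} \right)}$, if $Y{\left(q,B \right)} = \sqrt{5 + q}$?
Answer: $- \sqrt{2} \approx -1.4142$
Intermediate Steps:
$- H{\left(Y{\left(-3,-12 \right)} \right)} = - \sqrt{5 - 3} = - \sqrt{2}$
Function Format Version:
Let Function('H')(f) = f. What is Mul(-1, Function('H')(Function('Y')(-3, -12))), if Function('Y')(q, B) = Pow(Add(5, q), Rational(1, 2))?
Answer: Mul(-1, Pow(2, Rational(1, 2))) ≈ -1.4142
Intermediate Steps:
Mul(-1, Function('H')(Function('Y')(-3, -12))) = Mul(-1, Pow(Add(5, -3), Rational(1, 2))) = Mul(-1, Pow(2, Rational(1, 2)))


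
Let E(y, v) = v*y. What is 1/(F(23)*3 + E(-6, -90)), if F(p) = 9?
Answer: 1/567 ≈ 0.0017637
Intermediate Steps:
1/(F(23)*3 + E(-6, -90)) = 1/(9*3 - 90*(-6)) = 1/(27 + 540) = 1/567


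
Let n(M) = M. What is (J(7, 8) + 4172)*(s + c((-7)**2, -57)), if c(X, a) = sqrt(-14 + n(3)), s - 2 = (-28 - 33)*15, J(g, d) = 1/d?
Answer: -30473201/8 + 33377*I*sqrt(11)/8 ≈ -3.8092e+6 + 13837.0*I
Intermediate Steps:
s = -913 (s = 2 + (-28 - 33)*15 = 2 - 61*15 = 2 - 915 = -913)
c(X, a) = I*sqrt(11) (c(X, a) = sqrt(-14 + 3) = sqrt(-11) = I*sqrt(11))
(J(7, 8) + 4172)*(s + c((-7)**2, -57)) = (1/8 + 4172)*(-913 + I*sqrt(11)) = 33377*(-913 + I*sqrt(11))/8 = -30473201/8 + 33377*I*sqrt(11)/8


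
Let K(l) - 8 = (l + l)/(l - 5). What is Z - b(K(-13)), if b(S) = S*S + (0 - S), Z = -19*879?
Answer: -1359241/81 ≈ -16781.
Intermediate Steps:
Z = -16701
K(l) = 8 + 2*l/(-5 + l) (K(l) = 8 + (l + l)/(l - 5) = 8 + (2*l)/(-5 + l) = 8 + 2*l/(-5 + l))
b(S) = S**2 - S
Z - b(K(-13)) = -16701 - 10*(-4 - 13)/(-5 - 13)*(-1 + 10*(-4 - 13)/(-5 - 13)) = -16701 - 10*(-17)/(-18)*(-1 + 10*(-17)/(-18)) = -16701 - 10*(-1/18)*(-17)*(-1 + 10*(-1/18)*(-17)) = -16701 - 85*(-1 + 85/9)/9 = -16701 - 85*76/(9*9) = -16701 - 1*6460/81 = -16701 - 6460/81 = -1359241/81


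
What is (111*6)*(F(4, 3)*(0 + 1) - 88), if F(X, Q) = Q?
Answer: -56610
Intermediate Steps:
(111*6)*(F(4, 3)*(0 + 1) - 88) = (111*6)*(3*(0 + 1) - 88) = 666*(3*1 - 88) = 666*(3 - 88) = 666*(-85) = -56610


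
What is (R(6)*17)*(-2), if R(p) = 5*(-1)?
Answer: 170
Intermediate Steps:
R(p) = -5
(R(6)*17)*(-2) = -5*17*(-2) = -85*(-2) = 170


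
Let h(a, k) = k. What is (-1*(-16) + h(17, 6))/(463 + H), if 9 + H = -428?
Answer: 11/13 ≈ 0.84615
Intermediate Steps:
H = -437 (H = -9 - 428 = -437)
(-1*(-16) + h(17, 6))/(463 + H) = (-1*(-16) + 6)/(463 - 437) = (16 + 6)/26 = 22*(1/26) = 11/13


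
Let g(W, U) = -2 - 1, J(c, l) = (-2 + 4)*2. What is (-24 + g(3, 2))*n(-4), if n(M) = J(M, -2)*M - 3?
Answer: 513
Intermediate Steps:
J(c, l) = 4 (J(c, l) = 2*2 = 4)
g(W, U) = -3
n(M) = -3 + 4*M (n(M) = 4*M - 3 = -3 + 4*M)
(-24 + g(3, 2))*n(-4) = (-24 - 3)*(-3 + 4*(-4)) = -27*(-3 - 16) = -27*(-19) = 513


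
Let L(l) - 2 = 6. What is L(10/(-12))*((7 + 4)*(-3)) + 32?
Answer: -232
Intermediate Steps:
L(l) = 8 (L(l) = 2 + 6 = 8)
L(10/(-12))*((7 + 4)*(-3)) + 32 = 8*((7 + 4)*(-3)) + 32 = 8*(11*(-3)) + 32 = 8*(-33) + 32 = -264 + 32 = -232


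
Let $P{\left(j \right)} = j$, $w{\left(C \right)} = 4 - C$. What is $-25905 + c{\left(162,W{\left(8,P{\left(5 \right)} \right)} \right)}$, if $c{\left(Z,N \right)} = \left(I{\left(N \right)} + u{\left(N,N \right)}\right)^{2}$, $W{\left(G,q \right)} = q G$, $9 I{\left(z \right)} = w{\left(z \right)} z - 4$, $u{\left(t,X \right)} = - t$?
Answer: $\frac{1156111}{81} \approx 14273.0$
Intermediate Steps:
$I{\left(z \right)} = - \frac{4}{9} + \frac{z \left(4 - z\right)}{9}$ ($I{\left(z \right)} = \frac{\left(4 - z\right) z - 4}{9} = \frac{z \left(4 - z\right) - 4}{9} = \frac{-4 + z \left(4 - z\right)}{9} = - \frac{4}{9} + \frac{z \left(4 - z\right)}{9}$)
$W{\left(G,q \right)} = G q$
$c{\left(Z,N \right)} = \left(- \frac{4}{9} - N - \frac{N \left(-4 + N\right)}{9}\right)^{2}$ ($c{\left(Z,N \right)} = \left(\left(- \frac{4}{9} - \frac{N \left(-4 + N\right)}{9}\right) - N\right)^{2} = \left(- \frac{4}{9} - N - \frac{N \left(-4 + N\right)}{9}\right)^{2}$)
$-25905 + c{\left(162,W{\left(8,P{\left(5 \right)} \right)} \right)} = -25905 + \frac{\left(4 + \left(8 \cdot 5\right)^{2} + 5 \cdot 8 \cdot 5\right)^{2}}{81} = -25905 + \frac{\left(4 + 40^{2} + 5 \cdot 40\right)^{2}}{81} = -25905 + \frac{\left(4 + 1600 + 200\right)^{2}}{81} = -25905 + \frac{1804^{2}}{81} = -25905 + \frac{1}{81} \cdot 3254416 = -25905 + \frac{3254416}{81} = \frac{1156111}{81}$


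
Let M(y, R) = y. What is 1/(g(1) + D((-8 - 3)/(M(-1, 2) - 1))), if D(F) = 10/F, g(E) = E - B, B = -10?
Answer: 11/141 ≈ 0.078014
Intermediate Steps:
g(E) = 10 + E (g(E) = E - 1*(-10) = E + 10 = 10 + E)
1/(g(1) + D((-8 - 3)/(M(-1, 2) - 1))) = 1/((10 + 1) + 10/(((-8 - 3)/(-1 - 1)))) = 1/(11 + 10/((-11/(-2)))) = 1/(11 + 10/((-11*(-½)))) = 1/(11 + 10/(11/2)) = 1/(11 + 10*(2/11)) = 1/(11 + 20/11) = 1/(141/11) = 11/141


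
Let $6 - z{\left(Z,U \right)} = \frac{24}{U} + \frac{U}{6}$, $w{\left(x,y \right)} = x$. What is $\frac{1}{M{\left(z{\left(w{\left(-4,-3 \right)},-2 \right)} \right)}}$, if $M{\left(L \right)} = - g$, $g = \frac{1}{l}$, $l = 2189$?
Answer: $-2189$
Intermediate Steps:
$z{\left(Z,U \right)} = 6 - \frac{24}{U} - \frac{U}{6}$ ($z{\left(Z,U \right)} = 6 - \left(\frac{24}{U} + \frac{U}{6}\right) = 6 - \frac{24}{U} - \frac{U}{6}$)
$g = \frac{1}{2189} \approx 0.00045683$
$M{\left(L \right)} = - \frac{1}{2189}$ ($M{\left(L \right)} = \left(-1\right) \frac{1}{2189} = - \frac{1}{2189}$)
$\frac{1}{M{\left(z{\left(w{\left(-4,-3 \right)},-2 \right)} \right)}} = \frac{1}{- \frac{1}{2189}} = -2189$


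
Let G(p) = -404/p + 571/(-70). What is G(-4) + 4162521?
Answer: 291382969/70 ≈ 4.1626e+6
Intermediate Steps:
G(p) = -571/70 - 404/p (G(p) = -404/p + 571*(-1/70) = -404/p - 571/70 = -571/70 - 404/p)
G(-4) + 4162521 = (-571/70 - 404/(-4)) + 4162521 = (-571/70 - 404*(-¼)) + 4162521 = (-571/70 + 101) + 4162521 = 6499/70 + 4162521 = 291382969/70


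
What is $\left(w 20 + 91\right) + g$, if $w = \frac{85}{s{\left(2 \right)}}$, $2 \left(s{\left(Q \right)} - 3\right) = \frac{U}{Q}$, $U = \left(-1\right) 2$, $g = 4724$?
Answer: $5495$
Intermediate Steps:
$U = -2$
$s{\left(Q \right)} = 3 - \frac{1}{Q}$ ($s{\left(Q \right)} = 3 + \frac{\left(-2\right) \frac{1}{Q}}{2} = 3 - \frac{1}{Q}$)
$w = 34$ ($w = \frac{85}{3 - \frac{1}{2}} = \frac{85}{\frac{5}{2}} = 85 \cdot \frac{2}{5} = 34$)
$\left(w 20 + 91\right) + g = \left(34 \cdot 20 + 91\right) + 4724 = \left(680 + 91\right) + 4724 = 771 + 4724 = 5495$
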